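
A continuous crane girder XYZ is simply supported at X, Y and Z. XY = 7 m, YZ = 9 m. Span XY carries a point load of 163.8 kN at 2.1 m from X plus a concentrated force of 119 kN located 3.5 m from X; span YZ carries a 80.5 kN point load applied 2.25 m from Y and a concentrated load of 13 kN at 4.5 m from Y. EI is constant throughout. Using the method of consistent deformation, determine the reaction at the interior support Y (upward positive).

R_Y = 230.4 kN

Take M_Y as the redundant. Released structure: two simple spans XY and YZ with a hinge at Y.
Discontinuity in slope at Y on the released structure — sum the simple-span end rotations:
  span XY: point load 163.8 at a = 2.1: Pab(L + a)/(6LEI) = 365.2/EI
  span XY: point load 119 at a = 3.5: Pab(L + a)/(6LEI) = 364.4/EI
  span YZ: point load 80.5 at a = 2.25: Pab(L + b)/(6LEI) = 356.6/EI
  span YZ: point load 13 at a = 4.5: Pab(L + b)/(6LEI) = 65.81/EI
  relative rotation θ_0 = (729.6 + 422.4)/EI = 1152/EI
A unit hogging moment at Y produces rotation L₁/(3EI) + L₂/(3EI) = 5.333/EI.
Slope continuity at Y: θ_0 = M_Y·5.333/EI, so M_Y = 1152/5.333 = 216 kN·m (hogging).
Span XY, ΣM about X with M_Y applied at Y: R_Y^{XY}·7 = 760.5 + 216, so R_Y^{XY} = 139.5 kN and R_X = 282.8 − 139.5 = 143.3 kN.
Span YZ, ΣM about Z: R_Y^{YZ}·9 = 601.9 + 216, so R_Y^{YZ} = 90.88 kN and R_Z = 93.5 − 90.88 = 2.624 kN.
R_Y = 139.5 + 90.88 = 230.4 kN.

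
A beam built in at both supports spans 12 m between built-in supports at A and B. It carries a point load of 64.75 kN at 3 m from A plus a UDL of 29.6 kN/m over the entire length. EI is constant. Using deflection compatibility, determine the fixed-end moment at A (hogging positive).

Release both end moments; the primary structure is a simply-supported span AB with redundants M_A and M_B.
End rotations of the released simple span under the applied load (×1/EI):
  at A: point load 64.75 at a = 3: Pab(L + b)/(6LEI) = 509.9/EI
  at B: point load 64.75 at a = 3: Pab(L + a)/(6LEI) = 364.2/EI
  at A: UDL 29.6: wL³/(24EI) = 2131/EI
  at B: UDL 29.6: wL³/(24EI) = 2131/EI
  θ_A0 = 2641/EI,  θ_B0 = 2495/EI
Flexibility coefficients: a unit moment at one end gives L/(3EI) there and L/(6EI) at the far end, so f₁₁ = f₂₂ = 4/EI and f₁₂ = f₂₁ = 2/EI.
Compatibility — zero rotation at each built-in end:
  4 M_A + 2 M_B = 2641
  2 M_A + 4 M_B = 2495
Solving the pair gives M_A = 464.5 kN·m and M_B = 391.6 kN·m (hogging).

M_A = 464.5 kN·m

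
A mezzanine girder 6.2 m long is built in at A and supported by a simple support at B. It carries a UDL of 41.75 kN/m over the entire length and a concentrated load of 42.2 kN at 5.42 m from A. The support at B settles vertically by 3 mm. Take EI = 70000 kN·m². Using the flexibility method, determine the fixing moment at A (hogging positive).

Remove the prop at B; the released (primary) structure is a cantilever built in at A.
Primary-structure tip deflection at B by superposition:
  UDL 41.75: wL⁴/(8EI) = 7711/EI
  point load 42.2 at a = 5.42: Pa²(3L − a)/(6EI) = 2723/EI
  δ_0 = 10435/EI
Flexibility coefficient — unit upward force at B: δ_{BB} = L³/(3EI) = 79.44/EI.
With EI = 70000 kN·m²: δ_0 = 0.14907 m and δ_{BB} = 0.001135 m/kN.
Compatibility — the beam at B must follow the support down by 0.003 m: δ_0 − R_B·δ_{BB} = 0.003, so R_B = (0.14907 − 0.003)/0.001135 = 128.7 kN.
Moment equilibrium about A: M_A = Σ(load moments about A) − R_B·L = 1031 − 128.7×6.2 = 233.2 kN·m.

M_A = 233.2 kN·m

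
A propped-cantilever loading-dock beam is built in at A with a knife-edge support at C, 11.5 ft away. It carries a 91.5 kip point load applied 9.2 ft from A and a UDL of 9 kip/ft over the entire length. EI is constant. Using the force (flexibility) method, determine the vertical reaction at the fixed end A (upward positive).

Remove the prop at C; the released (primary) structure is a cantilever built in at A.
Downward deflection at the released point C due to the loads:
  point load 91.5 at a = 9.2: Pa²(3L − a)/(6EI) = 32656/EI
  UDL 9: wL⁴/(8EI) = 19676/EI
  δ_0 = 52333/EI
Flexibility coefficient — unit upward force at C: δ_{CC} = L³/(3EI) = 507/EI.
The prop prevents deflection at C: R_C = δ_0/δ_{CC} = 52333/507 = 103.2 kip.
Vertical equilibrium: R_A = ΣP − R_C = 195 − 103.2 = 91.77 kip.

R_A = 91.77 kip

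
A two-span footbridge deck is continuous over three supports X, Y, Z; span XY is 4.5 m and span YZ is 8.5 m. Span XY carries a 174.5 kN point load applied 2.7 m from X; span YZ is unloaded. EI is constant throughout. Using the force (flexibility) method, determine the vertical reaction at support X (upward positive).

Release continuity at Y by inserting a hinge; the redundant is the internal moment M_Y. The primary structure is two simply-supported spans XY and YZ.
End slopes at the hinge Y, treating each span as simply supported:
  span XY: point load 174.5 at a = 2.7: Pab(L + a)/(6LEI) = 226.2/EI
  relative rotation θ_0 = (226.2 + 0)/EI = 226.2/EI
A unit hogging moment at Y produces rotation L₁/(3EI) + L₂/(3EI) = 4.333/EI.
Slope continuity at Y: θ_0 = M_Y·4.333/EI, so M_Y = 226.2/4.333 = 52.19 kN·m (hogging).
Span XY, ΣM about X with M_Y applied at Y: R_Y^{XY}·4.5 = 471.1 + 52.19, so R_Y^{XY} = 116.3 kN and R_X = 174.5 − 116.3 = 58.2 kN.

R_X = 58.2 kN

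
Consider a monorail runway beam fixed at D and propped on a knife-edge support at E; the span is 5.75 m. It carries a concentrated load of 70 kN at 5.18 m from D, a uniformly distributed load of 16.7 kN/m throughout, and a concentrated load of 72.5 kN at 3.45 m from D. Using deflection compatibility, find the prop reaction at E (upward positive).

Choose R_E as the redundant. The primary structure is the cantilever fixed at D.
Deflection at E on the released cantilever, summing each load's contribution:
  point load 70 at a = 5.18: Pa²(3L − a)/(6EI) = 3778/EI
  UDL 16.7: wL⁴/(8EI) = 2282/EI
  point load 72.5 at a = 3.45: Pa²(3L − a)/(6EI) = 1985/EI
  δ_0 = 8045/EI
Flexibility coefficient — unit upward force at E: δ_{EE} = L³/(3EI) = 63.37/EI.
Compatibility at E: δ_0 − R_E·δ_{EE} = 0, so R_E = 8045/63.37 = 127 kN.

R_E = 127 kN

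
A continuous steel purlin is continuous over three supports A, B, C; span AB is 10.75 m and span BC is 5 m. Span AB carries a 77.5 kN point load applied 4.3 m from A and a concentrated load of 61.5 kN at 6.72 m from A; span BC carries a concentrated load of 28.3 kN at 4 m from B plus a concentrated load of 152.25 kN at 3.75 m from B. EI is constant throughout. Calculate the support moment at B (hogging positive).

Insert a hinge at B; M_B is the redundant, and each span becomes simply supported.
Discontinuity in slope at B on the released structure — sum the simple-span end rotations:
  span AB: point load 77.5 at a = 4.3: Pab(L + a)/(6LEI) = 501.5/EI
  span AB: point load 61.5 at a = 6.72: Pab(L + a)/(6LEI) = 451.1/EI
  span BC: point load 28.3 at a = 4: Pab(L + b)/(6LEI) = 22.64/EI
  span BC: point load 152.25 at a = 3.75: Pab(L + b)/(6LEI) = 148.7/EI
  relative rotation θ_0 = (952.7 + 171.3)/EI = 1124/EI
A unit hogging moment at B produces rotation L₁/(3EI) + L₂/(3EI) = 5.25/EI.
Compatibility: M_B·(L₁+L₂)/(3EI) = θ_0, giving M_B = 214.1 kN·m (hogging).

M_B = 214.1 kN·m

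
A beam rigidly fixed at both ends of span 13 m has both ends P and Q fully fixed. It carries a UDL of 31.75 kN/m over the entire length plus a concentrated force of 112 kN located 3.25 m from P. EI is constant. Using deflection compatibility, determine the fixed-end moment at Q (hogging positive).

Release both end moments; the primary structure is a simply-supported span PQ with redundants M_P and M_Q.
Simple-span end rotations at P and Q under the given loads:
  at P: UDL 31.75: wL³/(24EI) = 2906/EI
  at Q: UDL 31.75: wL³/(24EI) = 2906/EI
  at P: point load 112 at a = 3.25: Pab(L + b)/(6LEI) = 1035/EI
  at Q: point load 112 at a = 3.25: Pab(L + a)/(6LEI) = 739.4/EI
  θ_P0 = 3942/EI,  θ_Q0 = 3646/EI
Flexibility coefficients: a unit moment at one end gives L/(3EI) there and L/(6EI) at the far end, so f₁₁ = f₂₂ = 4.333/EI and f₁₂ = f₂₁ = 2.167/EI.
Compatibility — zero rotation at each built-in end:
  4.333 M_P + 2.167 M_Q = 3942
  2.167 M_P + 4.333 M_Q = 3646
Solving the pair gives M_P = 651.9 kN·m and M_Q = 515.4 kN·m (hogging).

M_Q = 515.4 kN·m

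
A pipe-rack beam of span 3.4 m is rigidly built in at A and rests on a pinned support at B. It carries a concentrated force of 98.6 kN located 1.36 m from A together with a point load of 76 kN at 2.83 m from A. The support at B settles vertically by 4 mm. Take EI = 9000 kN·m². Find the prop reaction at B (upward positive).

Release the roller at B. Primary structure: cantilever fixed at A.
Primary-structure tip deflection at B by superposition:
  point load 98.6 at a = 1.36: Pa²(3L − a)/(6EI) = 268.7/EI
  point load 76 at a = 2.83: Pa²(3L − a)/(6EI) = 747.7/EI
  δ_0 = 1016/EI
Flexibility coefficient — unit upward force at B: δ_{BB} = L³/(3EI) = 13.1/EI.
With EI = 9000 kN·m²: δ_0 = 0.11293 m and δ_{BB} = 0.001456 m/kN.
Compatibility — the beam at B must follow the support down by 0.004 m: δ_0 − R_B·δ_{BB} = 0.004, so R_B = (0.11293 − 0.004)/0.001456 = 74.83 kN.

R_B = 74.83 kN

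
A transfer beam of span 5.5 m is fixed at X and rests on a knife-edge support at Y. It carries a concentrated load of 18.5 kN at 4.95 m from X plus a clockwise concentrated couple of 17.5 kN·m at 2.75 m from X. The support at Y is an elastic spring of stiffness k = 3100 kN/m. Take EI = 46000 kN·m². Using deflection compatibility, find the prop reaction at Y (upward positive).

R_Y = 15.24 kN

Remove the prop at Y; the released (primary) structure is a cantilever built in at X.
Downward deflection at the released point Y due to the loads:
  point load 18.5 at a = 4.95: Pa²(3L − a)/(6EI) = 872.6/EI
  clockwise couple 17.5 at a = 2.75: M₀a(2L − a)/(2EI) = 198.5/EI
  δ_0 = 1071/EI
Tip deflection under a unit load at Y: L³/(3EI) = 55.46/EI.
With EI = 46000 kN·m²: δ_0 = 0.023285 m and δ_{YY} = 0.001206 m/kN.
Compatibility — the spring shortens by R_Y/k under the reaction it provides: δ_0 − R_Y·δ_{YY} = R_Y/k. With 1/k = 0.000323 m/kN, R_Y = δ_0 / (δ_{YY} + 1/k) = 0.023285 / (0.001206 + 0.000323) = 15.24 kN.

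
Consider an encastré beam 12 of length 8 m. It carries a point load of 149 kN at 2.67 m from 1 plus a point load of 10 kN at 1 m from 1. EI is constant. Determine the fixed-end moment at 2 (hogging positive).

Release both end moments; the primary structure is a simply-supported span 12 with redundants M_1 and M_2.
End rotations of the released simple span under the applied load (×1/EI):
  at 1: point load 149 at a = 2.67: Pab(L + b)/(6LEI) = 588.9/EI
  at 2: point load 149 at a = 2.67: Pab(L + a)/(6LEI) = 471.4/EI
  at 1: point load 10 at a = 1: Pab(L + b)/(6LEI) = 21.88/EI
  at 2: point load 10 at a = 1: Pab(L + a)/(6LEI) = 13.12/EI
  θ_10 = 610.7/EI,  θ_20 = 484.5/EI
Flexibility coefficients: a unit moment at one end gives L/(3EI) there and L/(6EI) at the far end, so f₁₁ = f₂₂ = 2.667/EI and f₁₂ = f₂₁ = 1.333/EI.
Compatibility — zero rotation at each built-in end:
  2.667 M_1 + 1.333 M_2 = 610.7
  1.333 M_1 + 2.667 M_2 = 484.5
Solving the pair gives M_1 = 184.2 kN·m and M_2 = 89.56 kN·m (hogging).

M_2 = 89.56 kN·m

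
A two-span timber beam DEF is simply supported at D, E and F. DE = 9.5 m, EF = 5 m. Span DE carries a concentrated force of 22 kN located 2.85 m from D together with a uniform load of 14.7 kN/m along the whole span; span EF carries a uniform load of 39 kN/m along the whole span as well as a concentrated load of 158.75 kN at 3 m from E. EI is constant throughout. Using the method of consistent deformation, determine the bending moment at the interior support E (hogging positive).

Take M_E as the redundant. Released structure: two simple spans DE and EF with a hinge at E.
End slopes at the hinge E, treating each span as simply supported:
  span DE: point load 22 at a = 2.85: Pab(L + a)/(6LEI) = 90.34/EI
  span DE: UDL 14.7: wL³/(24EI) = 525.1/EI
  span EF: UDL 39: wL³/(24EI) = 203.1/EI
  span EF: point load 158.75 at a = 3: Pab(L + b)/(6LEI) = 222.2/EI
  relative rotation θ_0 = (615.5 + 425.4)/EI = 1041/EI
A unit hogging moment at E produces rotation L₁/(3EI) + L₂/(3EI) = 4.833/EI.
Compatibility: M_E·(L₁+L₂)/(3EI) = θ_0, giving M_E = 215.3 kN·m (hogging).

M_E = 215.3 kN·m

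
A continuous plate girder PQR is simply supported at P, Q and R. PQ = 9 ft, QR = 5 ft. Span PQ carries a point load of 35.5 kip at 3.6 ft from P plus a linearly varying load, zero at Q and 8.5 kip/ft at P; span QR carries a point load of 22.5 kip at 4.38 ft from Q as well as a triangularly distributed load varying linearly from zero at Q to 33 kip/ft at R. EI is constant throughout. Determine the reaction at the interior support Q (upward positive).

R_Q = 82.12 kip

Insert a hinge at Q; M_Q is the redundant, and each span becomes simply supported.
Discontinuity in slope at Q on the released structure — sum the simple-span end rotations:
  span PQ: point load 35.5 at a = 3.6: Pab(L + a)/(6LEI) = 161/EI
  span PQ: triangular load, peak 8.5: 7w₀L³/(360EI) = 120.5/EI
  span QR: point load 22.5 at a = 4.38: Pab(L + b)/(6LEI) = 11.45/EI
  span QR: triangular load, peak 33: 7w₀L³/(360EI) = 80.21/EI
  relative rotation θ_0 = (281.5 + 91.65)/EI = 373.2/EI
A unit hogging moment at Q produces rotation L₁/(3EI) + L₂/(3EI) = 4.667/EI.
Compatibility: M_Q·(L₁+L₂)/(3EI) = θ_0, giving M_Q = 79.97 kip·ft (hogging).
Span PQ, ΣM about P with M_Q applied at Q: R_Q^{PQ}·9 = 242.6 + 79.97, so R_Q^{PQ} = 35.84 kip and R_P = 73.75 − 35.84 = 37.91 kip.
Span QR, ΣM about R: R_Q^{QR}·5 = 151.4 + 79.97, so R_Q^{QR} = 46.28 kip and R_R = 105 − 46.28 = 58.72 kip.
R_Q = 35.84 + 46.28 = 82.12 kip.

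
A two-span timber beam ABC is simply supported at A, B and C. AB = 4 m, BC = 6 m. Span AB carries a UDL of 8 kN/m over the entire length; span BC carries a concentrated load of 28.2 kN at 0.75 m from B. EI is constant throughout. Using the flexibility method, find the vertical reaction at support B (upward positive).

R_B = 47.68 kN

Take M_B as the redundant. Released structure: two simple spans AB and BC with a hinge at B.
Discontinuity in slope at B on the released structure — sum the simple-span end rotations:
  span AB: UDL 8: wL³/(24EI) = 21.33/EI
  span BC: point load 28.2 at a = 0.75: Pab(L + b)/(6LEI) = 34.7/EI
  relative rotation θ_0 = (21.33 + 34.7)/EI = 56.03/EI
A unit hogging moment at B produces rotation L₁/(3EI) + L₂/(3EI) = 3.333/EI.
Compatibility: M_B·(L₁+L₂)/(3EI) = θ_0, giving M_B = 16.81 kN·m (hogging).
Span AB, ΣM about A with M_B applied at B: R_B^{AB}·4 = 64 + 16.81, so R_B^{AB} = 20.2 kN and R_A = 32 − 20.2 = 11.8 kN.
Span BC, ΣM about C: R_B^{BC}·6 = 148.1 + 16.81, so R_B^{BC} = 27.48 kN and R_C = 28.2 − 27.48 = 0.7234 kN.
R_B = 20.2 + 27.48 = 47.68 kN.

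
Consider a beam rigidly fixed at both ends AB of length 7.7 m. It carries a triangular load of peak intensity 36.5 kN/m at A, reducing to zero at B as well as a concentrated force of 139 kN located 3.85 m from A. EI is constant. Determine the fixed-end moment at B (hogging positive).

M_B = 205.9 kN·m

Take the two fixed-end moments M_A, M_B as redundants; the released structure is the simple span AB.
Simple-span end rotations at A and B under the given loads:
  at A: triangular load, peak 36.5: w₀L³/(45EI) = 370.3/EI
  at B: triangular load, peak 36.5: 7w₀L³/(360EI) = 324/EI
  at A: point load 139 at a = 3.85: Pab(L + b)/(6LEI) = 515.1/EI
  at B: point load 139 at a = 3.85: Pab(L + a)/(6LEI) = 515.1/EI
  θ_A0 = 885.4/EI,  θ_B0 = 839.1/EI
Flexibility coefficients: a unit moment at one end gives L/(3EI) there and L/(6EI) at the far end, so f₁₁ = f₂₂ = 2.567/EI and f₁₂ = f₂₁ = 1.283/EI.
Compatibility — zero rotation at each built-in end:
  2.567 M_A + 1.283 M_B = 885.4
  1.283 M_A + 2.567 M_B = 839.1
Solving the pair gives M_A = 242 kN·m and M_B = 205.9 kN·m (hogging).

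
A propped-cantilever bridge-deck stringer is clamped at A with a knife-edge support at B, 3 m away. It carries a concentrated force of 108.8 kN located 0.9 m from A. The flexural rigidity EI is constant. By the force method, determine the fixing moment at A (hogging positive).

M_A = 58.26 kN·m

Take the reaction at B as the redundant and release it; the primary structure is a cantilever fixed at A.
Free-end deflection of the primary structure under the applied loading (downward +):
  point load 108.8 at a = 0.9: Pa²(3L − a)/(6EI) = 119/EI
Tip deflection under a unit load at B: L³/(3EI) = 9/EI.
Compatibility at B: δ_0 − R_B·δ_{BB} = 0, so R_B = 119/9 = 13.22 kN.
Moment equilibrium about A: M_A = Σ(load moments about A) − R_B·L = 97.92 − 13.22×3 = 58.26 kN·m.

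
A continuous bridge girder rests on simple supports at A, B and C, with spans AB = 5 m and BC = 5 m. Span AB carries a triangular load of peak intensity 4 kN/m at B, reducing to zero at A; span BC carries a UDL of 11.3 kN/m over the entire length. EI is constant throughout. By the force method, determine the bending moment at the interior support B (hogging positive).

Take M_B as the redundant. Released structure: two simple spans AB and BC with a hinge at B.
Discontinuity in slope at B on the released structure — sum the simple-span end rotations:
  span AB: triangular load, peak 4: w₀L³/(45EI) = 11.11/EI
  span BC: UDL 11.3: wL³/(24EI) = 58.85/EI
  relative rotation θ_0 = (11.11 + 58.85)/EI = 69.97/EI
A unit hogging moment at B produces rotation L₁/(3EI) + L₂/(3EI) = 3.333/EI.
Slope continuity at B: θ_0 = M_B·3.333/EI, so M_B = 69.97/3.333 = 20.99 kN·m (hogging).

M_B = 20.99 kN·m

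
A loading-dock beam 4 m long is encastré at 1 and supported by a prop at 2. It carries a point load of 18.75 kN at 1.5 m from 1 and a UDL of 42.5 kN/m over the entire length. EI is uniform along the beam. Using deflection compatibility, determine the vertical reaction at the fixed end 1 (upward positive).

R_1 = 121.5 kN

Choose R_2 as the redundant. The primary structure is the cantilever fixed at 1.
Deflection at 2 on the released cantilever, summing each load's contribution:
  point load 18.75 at a = 1.5: Pa²(3L − a)/(6EI) = 73.83/EI
  UDL 42.5: wL⁴/(8EI) = 1360/EI
  δ_0 = 1434/EI
Tip deflection under a unit load at 2: L³/(3EI) = 21.33/EI.
Compatibility at 2: δ_0 − R_2·δ_{22} = 0, so R_2 = 1434/21.33 = 67.21 kN.
Vertical equilibrium: R_1 = ΣP − R_2 = 188.8 − 67.21 = 121.5 kN.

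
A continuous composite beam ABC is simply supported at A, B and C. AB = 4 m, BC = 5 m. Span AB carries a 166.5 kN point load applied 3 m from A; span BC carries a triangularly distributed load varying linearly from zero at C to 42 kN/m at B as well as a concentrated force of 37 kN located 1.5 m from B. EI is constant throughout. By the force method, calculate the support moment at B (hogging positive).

Take M_B as the redundant. Released structure: two simple spans AB and BC with a hinge at B.
Rotations at B on the released spans (each span's end-slope, ×1/EI):
  span AB: point load 166.5 at a = 3: Pab(L + a)/(6LEI) = 145.7/EI
  span BC: triangular load, peak 42: w₀L³/(45EI) = 116.7/EI
  span BC: point load 37 at a = 1.5: Pab(L + b)/(6LEI) = 55.04/EI
  relative rotation θ_0 = (145.7 + 171.7)/EI = 317.4/EI
A unit hogging moment at B produces rotation L₁/(3EI) + L₂/(3EI) = 3/EI.
Compatibility: M_B·(L₁+L₂)/(3EI) = θ_0, giving M_B = 105.8 kN·m (hogging).

M_B = 105.8 kN·m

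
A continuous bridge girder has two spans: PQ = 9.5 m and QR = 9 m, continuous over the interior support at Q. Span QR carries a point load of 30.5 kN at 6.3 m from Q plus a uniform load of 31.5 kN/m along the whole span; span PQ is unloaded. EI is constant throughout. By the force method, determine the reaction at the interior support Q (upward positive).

Take M_Q as the redundant. Released structure: two simple spans PQ and QR with a hinge at Q.
Discontinuity in slope at Q on the released structure — sum the simple-span end rotations:
  span QR: point load 30.5 at a = 6.3: Pab(L + b)/(6LEI) = 112.4/EI
  span QR: UDL 31.5: wL³/(24EI) = 956.8/EI
  relative rotation θ_0 = (0 + 1069)/EI = 1069/EI
A unit hogging moment at Q produces rotation L₁/(3EI) + L₂/(3EI) = 6.167/EI.
Slope continuity at Q: θ_0 = M_Q·6.167/EI, so M_Q = 1069/6.167 = 173.4 kN·m (hogging).
Span PQ, ΣM about P with M_Q applied at Q: R_Q^{PQ}·9.5 = 0 + 173.4, so R_Q^{PQ} = 18.25 kN and R_P = 0 − 18.25 = -18.25 kN.
Span QR, ΣM about R: R_Q^{QR}·9 = 1358 + 173.4, so R_Q^{QR} = 170.2 kN and R_R = 314 − 170.2 = 143.8 kN.
R_Q = 18.25 + 170.2 = 188.4 kN.

R_Q = 188.4 kN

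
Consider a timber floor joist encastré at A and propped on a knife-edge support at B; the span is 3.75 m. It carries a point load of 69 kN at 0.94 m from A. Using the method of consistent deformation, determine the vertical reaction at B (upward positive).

Remove the prop at B; the released (primary) structure is a cantilever built in at A.
Primary-structure tip deflection at B by superposition:
  point load 69 at a = 0.94: Pa²(3L − a)/(6EI) = 104.8/EI
Tip deflection under a unit load at B: L³/(3EI) = 17.58/EI.
Compatibility at B: δ_0 − R_B·δ_{BB} = 0, so R_B = 104.8/17.58 = 5.96 kN.

R_B = 5.96 kN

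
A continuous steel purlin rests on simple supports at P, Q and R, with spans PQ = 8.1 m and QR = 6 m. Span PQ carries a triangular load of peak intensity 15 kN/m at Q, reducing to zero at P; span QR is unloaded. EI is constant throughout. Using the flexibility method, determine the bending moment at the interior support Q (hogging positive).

M_Q = 37.69 kN·m

Insert a hinge at Q; M_Q is the redundant, and each span becomes simply supported.
End slopes at the hinge Q, treating each span as simply supported:
  span PQ: triangular load, peak 15: w₀L³/(45EI) = 177.1/EI
  relative rotation θ_0 = (177.1 + 0)/EI = 177.1/EI
A unit hogging moment at Q produces rotation L₁/(3EI) + L₂/(3EI) = 4.7/EI.
Slope continuity at Q: θ_0 = M_Q·4.7/EI, so M_Q = 177.1/4.7 = 37.69 kN·m (hogging).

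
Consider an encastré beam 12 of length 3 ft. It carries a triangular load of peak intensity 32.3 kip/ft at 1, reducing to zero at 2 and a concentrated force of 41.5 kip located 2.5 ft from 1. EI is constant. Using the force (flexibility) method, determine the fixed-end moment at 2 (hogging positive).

Take the two fixed-end moments M_1, M_2 as redundants; the released structure is the simple span 12.
Simple-span end rotations at 1 and 2 under the given loads:
  at 1: triangular load, peak 32.3: w₀L³/(45EI) = 19.38/EI
  at 2: triangular load, peak 32.3: 7w₀L³/(360EI) = 16.96/EI
  at 1: point load 41.5 at a = 2.5: Pab(L + b)/(6LEI) = 10.09/EI
  at 2: point load 41.5 at a = 2.5: Pab(L + a)/(6LEI) = 15.85/EI
  θ_10 = 29.47/EI,  θ_20 = 32.81/EI
Flexibility coefficients: a unit moment at one end gives L/(3EI) there and L/(6EI) at the far end, so f₁₁ = f₂₂ = 1/EI and f₁₂ = f₂₁ = 0.5/EI.
Compatibility — zero rotation at each built-in end:
  1 M_1 + 0.5 M_2 = 29.47
  0.5 M_1 + 1 M_2 = 32.81
Solving the pair gives M_1 = 17.42 kip·ft and M_2 = 24.1 kip·ft (hogging).

M_2 = 24.1 kip·ft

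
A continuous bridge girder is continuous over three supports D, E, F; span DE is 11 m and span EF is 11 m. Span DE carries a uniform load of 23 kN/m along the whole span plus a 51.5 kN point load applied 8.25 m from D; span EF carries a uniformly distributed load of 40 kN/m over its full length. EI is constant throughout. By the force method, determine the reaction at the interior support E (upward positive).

Release continuity at E by inserting a hinge; the redundant is the internal moment M_E. The primary structure is two simply-supported spans DE and EF.
Discontinuity in slope at E on the released structure — sum the simple-span end rotations:
  span DE: UDL 23: wL³/(24EI) = 1276/EI
  span DE: point load 51.5 at a = 8.25: Pab(L + a)/(6LEI) = 340.8/EI
  span EF: UDL 40: wL³/(24EI) = 2218/EI
  relative rotation θ_0 = (1616 + 2218)/EI = 3835/EI
A unit hogging moment at E produces rotation L₁/(3EI) + L₂/(3EI) = 7.333/EI.
Slope continuity at E: θ_0 = M_E·7.333/EI, so M_E = 3835/7.333 = 522.9 kN·m (hogging).
Span DE, ΣM about D with M_E applied at E: R_E^{DE}·11 = 1816 + 522.9, so R_E^{DE} = 212.7 kN and R_D = 304.5 − 212.7 = 91.84 kN.
Span EF, ΣM about F: R_E^{EF}·11 = 2420 + 522.9, so R_E^{EF} = 267.5 kN and R_F = 440 − 267.5 = 172.5 kN.
R_E = 212.7 + 267.5 = 480.2 kN.

R_E = 480.2 kN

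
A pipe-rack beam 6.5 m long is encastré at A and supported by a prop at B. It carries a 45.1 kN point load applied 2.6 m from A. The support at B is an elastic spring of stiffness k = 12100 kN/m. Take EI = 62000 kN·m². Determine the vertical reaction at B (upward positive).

Release the roller at B. Primary structure: cantilever fixed at A.
Downward deflection at the released point B due to the loads:
  point load 45.1 at a = 2.6: Pa²(3L − a)/(6EI) = 858.7/EI
Tip deflection under a unit load at B: L³/(3EI) = 91.54/EI.
With EI = 62000 kN·m²: δ_0 = 0.013851 m and δ_{BB} = 0.001476 m/kN.
Compatibility — the spring shortens by R_B/k under the reaction it provides: δ_0 − R_B·δ_{BB} = R_B/k. With 1/k = 0.000083 m/kN, R_B = δ_0 / (δ_{BB} + 1/k) = 0.013851 / (0.001476 + 0.000083) = 8.884 kN.

R_B = 8.884 kN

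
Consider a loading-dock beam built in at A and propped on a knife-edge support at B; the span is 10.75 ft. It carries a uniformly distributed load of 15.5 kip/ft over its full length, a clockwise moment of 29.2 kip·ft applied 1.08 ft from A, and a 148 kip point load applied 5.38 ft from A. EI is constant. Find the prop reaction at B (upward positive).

R_B = 109.6 kip

Choose R_B as the redundant. The primary structure is the cantilever fixed at A.
Deflection at B on the released cantilever, summing each load's contribution:
  UDL 15.5: wL⁴/(8EI) = 25875/EI
  clockwise couple 29.2 at a = 1.08: M₀a(2L − a)/(2EI) = 322/EI
  point load 148 at a = 5.38: Pa²(3L − a)/(6EI) = 19184/EI
  δ_0 = 45381/EI
Flexibility coefficient — unit upward force at B: δ_{BB} = L³/(3EI) = 414.1/EI.
The prop prevents deflection at B: R_B = δ_0/δ_{BB} = 45381/414.1 = 109.6 kip.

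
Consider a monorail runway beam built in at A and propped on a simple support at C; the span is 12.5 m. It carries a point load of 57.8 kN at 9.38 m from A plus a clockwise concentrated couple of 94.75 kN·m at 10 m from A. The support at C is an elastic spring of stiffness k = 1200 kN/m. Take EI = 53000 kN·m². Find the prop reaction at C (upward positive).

Choose R_C as the redundant. The primary structure is the cantilever fixed at A.
Deflection at C on the released cantilever, summing each load's contribution:
  point load 57.8 at a = 9.38: Pa²(3L − a)/(6EI) = 23834/EI
  clockwise couple 94.75 at a = 10: M₀a(2L − a)/(2EI) = 7106/EI
  δ_0 = 30940/EI
Tip deflection under a unit load at C: L³/(3EI) = 651/EI.
With EI = 53000 kN·m²: δ_0 = 0.58378 m and δ_{CC} = 0.012284 m/kN.
Compatibility — the spring shortens by R_C/k under the reaction it provides: δ_0 − R_C·δ_{CC} = R_C/k. With 1/k = 0.000833 m/kN, R_C = δ_0 / (δ_{CC} + 1/k) = 0.58378 / (0.012284 + 0.000833) = 44.51 kN.

R_C = 44.51 kN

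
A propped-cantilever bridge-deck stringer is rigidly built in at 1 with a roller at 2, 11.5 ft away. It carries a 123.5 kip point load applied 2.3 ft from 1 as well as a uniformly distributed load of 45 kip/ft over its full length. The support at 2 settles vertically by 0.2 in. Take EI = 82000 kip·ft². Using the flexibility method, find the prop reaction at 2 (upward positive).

R_2 = 198.3 kip

Take the reaction at 2 as the redundant and release it; the primary structure is a cantilever fixed at 1.
Deflection at 2 on the released cantilever, summing each load's contribution:
  point load 123.5 at a = 2.3: Pa²(3L − a)/(6EI) = 3506/EI
  UDL 45: wL⁴/(8EI) = 98382/EI
  δ_0 = 101888/EI
Flexibility coefficient — unit upward force at 2: δ_{22} = L³/(3EI) = 507/EI.
With EI = 82000 kip·ft²: δ_0 = 1.2425 ft and δ_{22} = 0.006182 ft/kip.
Compatibility — the beam at 2 must follow the support down by 0.01667 ft: δ_0 − R_2·δ_{22} = 0.01667, so R_2 = (1.2425 − 0.01667)/0.006182 = 198.3 kip.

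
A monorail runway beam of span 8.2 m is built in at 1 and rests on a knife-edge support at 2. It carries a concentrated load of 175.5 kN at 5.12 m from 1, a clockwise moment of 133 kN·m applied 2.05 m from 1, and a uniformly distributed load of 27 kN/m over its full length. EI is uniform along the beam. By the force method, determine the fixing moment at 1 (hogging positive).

Take the reaction at 2 as the redundant and release it; the primary structure is a cantilever fixed at 1.
Primary-structure tip deflection at 2 by superposition:
  point load 175.5 at a = 5.12: Pa²(3L − a)/(6EI) = 14937/EI
  clockwise couple 133 at a = 2.05: M₀a(2L − a)/(2EI) = 1956/EI
  UDL 27: wL⁴/(8EI) = 15259/EI
  δ_0 = 32152/EI
Tip deflection under a unit load at 2: L³/(3EI) = 183.8/EI.
The prop prevents deflection at 2: R_2 = δ_0/δ_{22} = 32152/183.8 = 174.9 kN.
Moment equilibrium about 1: M_1 = Σ(load moments about 1) − R_2·L = 1939 − 174.9×8.2 = 504.8 kN·m.

M_1 = 504.8 kN·m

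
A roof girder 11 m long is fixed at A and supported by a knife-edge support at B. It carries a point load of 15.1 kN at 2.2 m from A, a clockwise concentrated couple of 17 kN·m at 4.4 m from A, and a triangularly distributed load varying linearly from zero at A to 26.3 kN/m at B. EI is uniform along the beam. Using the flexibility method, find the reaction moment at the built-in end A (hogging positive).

Take the reaction at B as the redundant and release it; the primary structure is a cantilever fixed at A.
Free-end deflection of the primary structure under the applied loading (downward +):
  point load 15.1 at a = 2.2: Pa²(3L − a)/(6EI) = 375.2/EI
  clockwise couple 17 at a = 4.4: M₀a(2L − a)/(2EI) = 658.2/EI
  triangular load, peak 26.3 at the free end: 11w₀L⁴/(120EI) = 35297/EI
  δ_0 = 36330/EI
Tip deflection under a unit load at B: L³/(3EI) = 443.7/EI.
Compatibility at B: δ_0 − R_B·δ_{BB} = 0, so R_B = 36330/443.7 = 81.89 kN.
Moment equilibrium about A: M_A = Σ(load moments about A) − R_B·L = 1111 − 81.89×11 = 210.2 kN·m.

M_A = 210.2 kN·m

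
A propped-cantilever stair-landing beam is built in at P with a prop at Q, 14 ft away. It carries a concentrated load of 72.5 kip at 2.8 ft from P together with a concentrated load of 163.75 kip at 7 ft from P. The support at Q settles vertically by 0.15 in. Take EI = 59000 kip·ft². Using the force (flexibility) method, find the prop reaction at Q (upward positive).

R_Q = 54.43 kip

Choose R_Q as the redundant. The primary structure is the cantilever fixed at P.
Downward deflection at the released point Q due to the loads:
  point load 72.5 at a = 2.8: Pa²(3L − a)/(6EI) = 3714/EI
  point load 163.75 at a = 7: Pa²(3L − a)/(6EI) = 46805/EI
  δ_0 = 50519/EI
Flexibility coefficient — unit upward force at Q: δ_{QQ} = L³/(3EI) = 914.7/EI.
With EI = 59000 kip·ft²: δ_0 = 0.85625 ft and δ_{QQ} = 0.015503 ft/kip.
Compatibility — the beam at Q must follow the support down by 0.0125 ft: δ_0 − R_Q·δ_{QQ} = 0.0125, so R_Q = (0.85625 − 0.0125)/0.015503 = 54.43 kip.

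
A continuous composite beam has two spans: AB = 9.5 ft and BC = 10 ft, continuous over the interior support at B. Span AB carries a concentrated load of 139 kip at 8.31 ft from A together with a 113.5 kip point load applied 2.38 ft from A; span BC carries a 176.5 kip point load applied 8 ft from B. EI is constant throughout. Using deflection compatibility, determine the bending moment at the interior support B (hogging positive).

M_B = 214.6 kip·ft

Take M_B as the redundant. Released structure: two simple spans AB and BC with a hinge at B.
Discontinuity in slope at B on the released structure — sum the simple-span end rotations:
  span AB: point load 139 at a = 8.31: Pab(L + a)/(6LEI) = 429.5/EI
  span AB: point load 113.5 at a = 2.38: Pab(L + a)/(6LEI) = 400.9/EI
  span BC: point load 176.5 at a = 8: Pab(L + b)/(6LEI) = 564.8/EI
  relative rotation θ_0 = (830.4 + 564.8)/EI = 1395/EI
A unit hogging moment at B produces rotation L₁/(3EI) + L₂/(3EI) = 6.5/EI.
Slope continuity at B: θ_0 = M_B·6.5/EI, so M_B = 1395/6.5 = 214.6 kip·ft (hogging).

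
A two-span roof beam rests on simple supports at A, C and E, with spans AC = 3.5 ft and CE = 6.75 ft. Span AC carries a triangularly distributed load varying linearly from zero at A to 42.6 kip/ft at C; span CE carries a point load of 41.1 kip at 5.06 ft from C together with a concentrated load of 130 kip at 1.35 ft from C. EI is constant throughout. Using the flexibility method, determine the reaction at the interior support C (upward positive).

R_C = 214.5 kip

Insert a hinge at C; M_C is the redundant, and each span becomes simply supported.
Discontinuity in slope at C on the released structure — sum the simple-span end rotations:
  span AC: triangular load, peak 42.6: w₀L³/(45EI) = 40.59/EI
  span CE: point load 41.1 at a = 5.06: Pab(L + b)/(6LEI) = 73.24/EI
  span CE: point load 130 at a = 1.35: Pab(L + b)/(6LEI) = 284.3/EI
  relative rotation θ_0 = (40.59 + 357.6)/EI = 398.1/EI
A unit hogging moment at C produces rotation L₁/(3EI) + L₂/(3EI) = 3.417/EI.
Slope continuity at C: θ_0 = M_C·3.417/EI, so M_C = 398.1/3.417 = 116.5 kip·ft (hogging).
Span AC, ΣM about A with M_C applied at C: R_C^{AC}·3.5 = 173.9 + 116.5, so R_C^{AC} = 82.99 kip and R_A = 74.55 − 82.99 = -8.444 kip.
Span CE, ΣM about E: R_C^{CE}·6.75 = 771.5 + 116.5, so R_C^{CE} = 131.6 kip and R_E = 171.1 − 131.6 = 39.55 kip.
R_C = 82.99 + 131.6 = 214.5 kip.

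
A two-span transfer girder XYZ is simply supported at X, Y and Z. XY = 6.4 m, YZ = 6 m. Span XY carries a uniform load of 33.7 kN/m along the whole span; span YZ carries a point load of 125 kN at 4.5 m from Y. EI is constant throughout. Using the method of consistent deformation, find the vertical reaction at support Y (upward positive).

R_Y = 181.6 kN

Insert a hinge at Y; M_Y is the redundant, and each span becomes simply supported.
End slopes at the hinge Y, treating each span as simply supported:
  span XY: UDL 33.7: wL³/(24EI) = 368.1/EI
  span YZ: point load 125 at a = 4.5: Pab(L + b)/(6LEI) = 175.8/EI
  relative rotation θ_0 = (368.1 + 175.8)/EI = 543.9/EI
A unit hogging moment at Y produces rotation L₁/(3EI) + L₂/(3EI) = 4.133/EI.
Slope continuity at Y: θ_0 = M_Y·4.133/EI, so M_Y = 543.9/4.133 = 131.6 kN·m (hogging).
Span XY, ΣM about X with M_Y applied at Y: R_Y^{XY}·6.4 = 690.2 + 131.6, so R_Y^{XY} = 128.4 kN and R_X = 215.7 − 128.4 = 87.28 kN.
Span YZ, ΣM about Z: R_Y^{YZ}·6 = 187.5 + 131.6, so R_Y^{YZ} = 53.18 kN and R_Z = 125 − 53.18 = 71.82 kN.
R_Y = 128.4 + 53.18 = 181.6 kN.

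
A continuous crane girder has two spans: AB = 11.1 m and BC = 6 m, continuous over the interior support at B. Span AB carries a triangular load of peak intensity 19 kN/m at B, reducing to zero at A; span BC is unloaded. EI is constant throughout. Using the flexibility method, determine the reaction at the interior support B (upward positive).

Insert a hinge at B; M_B is the redundant, and each span becomes simply supported.
End slopes at the hinge B, treating each span as simply supported:
  span AB: triangular load, peak 19: w₀L³/(45EI) = 577.4/EI
  relative rotation θ_0 = (577.4 + 0)/EI = 577.4/EI
A unit hogging moment at B produces rotation L₁/(3EI) + L₂/(3EI) = 5.7/EI.
Slope continuity at B: θ_0 = M_B·5.7/EI, so M_B = 577.4/5.7 = 101.3 kN·m (hogging).
Span AB, ΣM about A with M_B applied at B: R_B^{AB}·11.1 = 780.3 + 101.3, so R_B^{AB} = 79.43 kN and R_A = 105.5 − 79.43 = 26.02 kN.
Span BC, ΣM about C: R_B^{BC}·6 = 0 + 101.3, so R_B^{BC} = 16.88 kN and R_C = 0 − 16.88 = -16.88 kN.
R_B = 79.43 + 16.88 = 96.31 kN.

R_B = 96.31 kN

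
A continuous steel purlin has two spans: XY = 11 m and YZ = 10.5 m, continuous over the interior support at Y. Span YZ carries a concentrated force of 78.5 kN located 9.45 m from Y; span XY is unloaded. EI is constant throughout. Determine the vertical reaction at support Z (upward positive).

R_Z = 68.75 kN

Insert a hinge at Y; M_Y is the redundant, and each span becomes simply supported.
Rotations at Y on the released spans (each span's end-slope, ×1/EI):
  span YZ: point load 78.5 at a = 9.45: Pab(L + b)/(6LEI) = 142.8/EI
  relative rotation θ_0 = (0 + 142.8)/EI = 142.8/EI
A unit hogging moment at Y produces rotation L₁/(3EI) + L₂/(3EI) = 7.167/EI.
Compatibility: M_Y·(L₁+L₂)/(3EI) = θ_0, giving M_Y = 19.93 kN·m (hogging).
Span YZ, ΣM about Z: R_Y^{YZ}·10.5 = 82.42 + 19.93, so R_Y^{YZ} = 9.748 kN and R_Z = 78.5 − 9.748 = 68.75 kN.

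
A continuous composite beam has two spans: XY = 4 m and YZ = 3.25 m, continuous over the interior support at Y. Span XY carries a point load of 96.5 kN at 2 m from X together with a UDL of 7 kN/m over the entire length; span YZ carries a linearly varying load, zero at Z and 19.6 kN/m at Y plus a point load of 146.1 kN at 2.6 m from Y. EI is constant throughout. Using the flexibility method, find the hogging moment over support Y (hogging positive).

M_Y = 74.28 kN·m

Take M_Y as the redundant. Released structure: two simple spans XY and YZ with a hinge at Y.
End slopes at the hinge Y, treating each span as simply supported:
  span XY: point load 96.5 at a = 2: Pab(L + a)/(6LEI) = 96.5/EI
  span XY: UDL 7: wL³/(24EI) = 18.67/EI
  span YZ: triangular load, peak 19.6: w₀L³/(45EI) = 14.95/EI
  span YZ: point load 146.1 at a = 2.6: Pab(L + b)/(6LEI) = 49.38/EI
  relative rotation θ_0 = (115.2 + 64.33)/EI = 179.5/EI
A unit hogging moment at Y produces rotation L₁/(3EI) + L₂/(3EI) = 2.417/EI.
Slope continuity at Y: θ_0 = M_Y·2.417/EI, so M_Y = 179.5/2.417 = 74.28 kN·m (hogging).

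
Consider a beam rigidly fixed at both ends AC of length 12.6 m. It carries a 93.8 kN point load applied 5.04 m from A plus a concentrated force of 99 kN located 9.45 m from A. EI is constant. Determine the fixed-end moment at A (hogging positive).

Take the two fixed-end moments M_A, M_C as redundants; the released structure is the simple span AC.
Simple-span end rotations at A and C under the given loads:
  at A: point load 93.8 at a = 5.04: Pab(L + b)/(6LEI) = 953.1/EI
  at C: point load 93.8 at a = 5.04: Pab(L + a)/(6LEI) = 833.9/EI
  at A: point load 99 at a = 9.45: Pab(L + b)/(6LEI) = 614/EI
  at C: point load 99 at a = 9.45: Pab(L + a)/(6LEI) = 859.5/EI
  θ_A0 = 1567/EI,  θ_C0 = 1693/EI
Flexibility coefficients: a unit moment at one end gives L/(3EI) there and L/(6EI) at the far end, so f₁₁ = f₂₂ = 4.2/EI and f₁₂ = f₂₁ = 2.1/EI.
Compatibility — zero rotation at each built-in end:
  4.2 M_A + 2.1 M_C = 1567
  2.1 M_A + 4.2 M_C = 1693
Solving the pair gives M_A = 228.7 kN·m and M_C = 288.9 kN·m (hogging).

M_A = 228.7 kN·m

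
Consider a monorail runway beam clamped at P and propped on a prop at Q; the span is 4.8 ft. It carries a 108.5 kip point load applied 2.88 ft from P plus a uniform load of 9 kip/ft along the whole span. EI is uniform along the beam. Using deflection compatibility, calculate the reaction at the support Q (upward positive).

R_Q = 63.07 kip

Release the roller at Q. Primary structure: cantilever fixed at P.
Downward deflection at the released point Q due to the loads:
  point load 108.5 at a = 2.88: Pa²(3L − a)/(6EI) = 1728/EI
  UDL 9: wL⁴/(8EI) = 597.2/EI
  δ_0 = 2325/EI
Tip deflection under a unit load at Q: L³/(3EI) = 36.86/EI.
Compatibility at Q: δ_0 − R_Q·δ_{QQ} = 0, so R_Q = 2325/36.86 = 63.07 kip.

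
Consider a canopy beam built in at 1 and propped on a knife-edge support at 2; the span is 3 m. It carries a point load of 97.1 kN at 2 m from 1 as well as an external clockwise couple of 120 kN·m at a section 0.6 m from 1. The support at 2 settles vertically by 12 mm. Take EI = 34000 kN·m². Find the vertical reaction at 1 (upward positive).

Release the roller at 2. Primary structure: cantilever fixed at 1.
Primary-structure tip deflection at 2 by superposition:
  point load 97.1 at a = 2: Pa²(3L − a)/(6EI) = 453.1/EI
  clockwise couple 120 at a = 0.6: M₀a(2L − a)/(2EI) = 194.4/EI
  δ_0 = 647.5/EI
Flexibility coefficient — unit upward force at 2: δ_{22} = L³/(3EI) = 9/EI.
With EI = 34000 kN·m²: δ_0 = 0.019045 m and δ_{22} = 0.000265 m/kN.
Compatibility — the beam at 2 must follow the support down by 0.012 m: δ_0 − R_2·δ_{22} = 0.012, so R_2 = (0.019045 − 0.012)/0.000265 = 26.61 kN.
Vertical equilibrium: R_1 = ΣP − R_2 = 97.1 − 26.61 = 70.49 kN.

R_1 = 70.49 kN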